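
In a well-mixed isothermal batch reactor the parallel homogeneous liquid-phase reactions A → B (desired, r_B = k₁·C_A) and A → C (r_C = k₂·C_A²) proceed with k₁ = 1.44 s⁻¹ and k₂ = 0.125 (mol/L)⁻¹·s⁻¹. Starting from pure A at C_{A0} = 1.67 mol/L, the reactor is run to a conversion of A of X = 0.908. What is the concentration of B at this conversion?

1.41 mol/L

C_A = C_{A0}(1−X) = 0.1536 mol/L.
Along a PFR/batch, dC_B/dC_A = −r_B/(r_B+r_C) = −k₁/(k₁+k₂·C_A).
Integrating from C_{A0} to C_A: C_B = (1.44/0.125)·ln[(1.44+0.125·1.67)/(1.44+0.125·0.154)] = 11.52·ln(1.649/1.459) = 1.407 mol/L.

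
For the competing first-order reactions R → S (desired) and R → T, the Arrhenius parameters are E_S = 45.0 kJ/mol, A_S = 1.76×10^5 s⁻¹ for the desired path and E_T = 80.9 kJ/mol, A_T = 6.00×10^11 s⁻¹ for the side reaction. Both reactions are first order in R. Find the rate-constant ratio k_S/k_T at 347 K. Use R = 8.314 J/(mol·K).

Since both paths have the same order in R, the concentration cancels and S_{S/T} = k_S/k_T = (A_S/A_T)·exp[(E_T−E_S)/(RT)].
(E_T−E_S)/(RT) = (80.9−45.0)×10³/(8.314×347) = 35900/2885 = 12.44.
k_S/k_T = (1.76×10^5/6.00×10^11)·exp(12.44) = 2.933×10^-7 × 2.537×10^5 = 0.0744.

0.0744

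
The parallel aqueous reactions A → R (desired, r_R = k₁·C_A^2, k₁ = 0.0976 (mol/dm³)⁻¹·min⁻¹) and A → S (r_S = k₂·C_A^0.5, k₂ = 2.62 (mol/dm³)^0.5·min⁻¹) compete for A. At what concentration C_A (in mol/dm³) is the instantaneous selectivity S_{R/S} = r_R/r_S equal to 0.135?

S_{R/S} = (k₁/k₂)·C_A^1.5 ⇒ C_A = (S·k₂/k₁)^(1/1.5).
= (0.135×2.62/0.0976)^(0.6667) = (3.624)^(0.6667) = 2.36 mol/dm³.

2.36 mol/dm³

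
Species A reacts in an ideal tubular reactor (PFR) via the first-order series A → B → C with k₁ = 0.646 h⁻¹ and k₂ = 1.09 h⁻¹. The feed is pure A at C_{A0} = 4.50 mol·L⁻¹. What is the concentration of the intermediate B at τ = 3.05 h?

0.677 mol·L⁻¹

Solving the coupled first-order balances gives C_B(τ) = [k₁/(k₂−k₁)]·C_{A0}·(e^(−k₁τ) − e^(−k₂τ)).
e^(−k₁τ) = e^(−0.646×3.05) = e^(−1.970) = 0.1394; e^(−k₂τ) = e^(−3.325) = 0.03599.
C_B = 0.646×4.50/(1.09−0.646) × (0.1394−0.03599) = 6.547×0.1034 = 0.6772 mol·L⁻¹.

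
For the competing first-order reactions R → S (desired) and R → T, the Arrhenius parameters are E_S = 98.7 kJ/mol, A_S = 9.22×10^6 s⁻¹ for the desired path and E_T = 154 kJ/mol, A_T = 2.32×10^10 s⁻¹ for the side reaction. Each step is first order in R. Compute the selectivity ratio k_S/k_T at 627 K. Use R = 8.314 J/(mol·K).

16.1

Since both paths have the same order in R, the concentration cancels and S_{S/T} = k_S/k_T = (A_S/A_T)·exp[(E_T−E_S)/(RT)].
(E_T−E_S)/(RT) = (154−98.7)×10³/(8.314×627) = 55300/5213 = 10.61.
k_S/k_T = (9.22×10^6/2.32×10^10)·exp(10.61) = 3.974×10^-4 × 40471 = 16.1.
Since E_S < E_T, lowering the temperature improves selectivity toward S.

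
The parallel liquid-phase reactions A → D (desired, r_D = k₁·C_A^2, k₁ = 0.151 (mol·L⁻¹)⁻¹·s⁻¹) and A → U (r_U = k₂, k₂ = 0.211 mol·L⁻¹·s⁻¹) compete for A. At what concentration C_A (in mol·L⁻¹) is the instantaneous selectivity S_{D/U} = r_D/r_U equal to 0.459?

0.801 mol·L⁻¹

S_{D/U} = (k₁/k₂)·C_A^2 ⇒ C_A = (S·k₂/k₁)^(0.5).
= (0.459×0.211/0.151)^(0.5) = (0.6414)^(0.5) = 0.801 mol·L⁻¹.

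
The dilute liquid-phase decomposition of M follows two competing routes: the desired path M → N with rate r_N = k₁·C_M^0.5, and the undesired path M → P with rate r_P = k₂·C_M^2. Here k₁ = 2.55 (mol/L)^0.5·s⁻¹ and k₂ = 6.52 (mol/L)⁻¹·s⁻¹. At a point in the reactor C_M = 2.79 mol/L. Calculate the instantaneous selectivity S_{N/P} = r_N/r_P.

0.0839

S_{N/P} = r_N/r_P = (k₁·C_M^0.5)/(k₂·C_M^2) = (k₁/k₂)·C_M^-1.5.
= (2.55×2.790^0.5) / (6.52×2.790^2) = 4.259/50.75 = 0.0839.
The undesired path is higher order in M, so low C_M (CSTR or dilute feed) favours N.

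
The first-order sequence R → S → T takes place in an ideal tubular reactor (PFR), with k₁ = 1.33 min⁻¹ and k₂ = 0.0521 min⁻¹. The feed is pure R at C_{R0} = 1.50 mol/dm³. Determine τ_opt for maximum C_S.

Setting dC_S/dτ = 0 gives τ_opt = ln(k₂/k₁)/(k₂−k₁).
= ln(0.0521/1.33)/(0.0521−1.33) = ln(0.03917)/-1.278 = -3.240/-1.278 = 2.54 min.

2.54 min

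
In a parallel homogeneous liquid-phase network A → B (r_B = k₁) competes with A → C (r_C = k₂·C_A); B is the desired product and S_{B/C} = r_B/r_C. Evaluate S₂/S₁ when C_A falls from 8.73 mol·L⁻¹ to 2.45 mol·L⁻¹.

3.56

S_{B/C} = (k₁/k₂)·C_A⁻¹, so S₂/S₁ = (C_{A,2}/C_{A,1})⁻¹.
= 8.73/2.45 = 3.56.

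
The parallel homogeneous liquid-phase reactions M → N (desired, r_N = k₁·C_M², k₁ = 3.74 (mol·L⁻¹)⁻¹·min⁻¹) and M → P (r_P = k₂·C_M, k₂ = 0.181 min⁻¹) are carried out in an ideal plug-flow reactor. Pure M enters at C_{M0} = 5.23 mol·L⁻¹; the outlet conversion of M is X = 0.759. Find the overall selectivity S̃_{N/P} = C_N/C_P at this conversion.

57.8

C_M = C_{M0}(1−X) = 1.260 mol·L⁻¹.
Along a PFR/batch, dC_P/dC_M = −r_P/(r_N+r_P) = −k₂/(k₂+k₁·C_M).
Integrating from C_{M0} to C_M: C_P = (0.181/3.74)·ln[(0.181+3.74·5.23)/(0.181+3.74·1.26)] = 0.04840·ln(19.74/4.895) = 0.06749 mol·L⁻¹.
Then C_N = (C_{M0}−C_M) − C_P = 3.970 − 0.06749 = 3.902 mol·L⁻¹.
S̃_{N/P} = C_N/C_P = 3.902/0.06749 = 57.8.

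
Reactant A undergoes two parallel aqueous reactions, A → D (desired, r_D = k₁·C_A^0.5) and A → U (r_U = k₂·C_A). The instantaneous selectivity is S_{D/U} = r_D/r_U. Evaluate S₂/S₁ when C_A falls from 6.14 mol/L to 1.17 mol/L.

S_{D/U} = (k₁/k₂)·C_A^-0.5, so S₂/S₁ = (C_{A,2}/C_{A,1})^-0.5.
= (1.17/6.14)^(-0.5) = (0.1906)^(-0.5) = 2.29.
Selectivity toward D rises as C_A falls — low-concentration operation is favoured.

2.29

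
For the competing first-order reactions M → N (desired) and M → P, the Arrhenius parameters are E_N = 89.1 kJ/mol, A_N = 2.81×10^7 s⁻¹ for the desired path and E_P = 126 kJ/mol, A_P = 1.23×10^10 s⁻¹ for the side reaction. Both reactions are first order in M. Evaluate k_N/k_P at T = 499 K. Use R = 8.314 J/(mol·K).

Since both paths have the same order in M, the concentration cancels and S_{N/P} = k_N/k_P = (A_N/A_P)·exp[(E_P−E_N)/(RT)].
(E_P−E_N)/(RT) = (126−89.1)×10³/(8.314×499) = 36900/4149 = 8.894.
k_N/k_P = (2.81×10^7/1.23×10^10)·exp(8.894) = 0.002285 × 7291 = 16.7.

16.7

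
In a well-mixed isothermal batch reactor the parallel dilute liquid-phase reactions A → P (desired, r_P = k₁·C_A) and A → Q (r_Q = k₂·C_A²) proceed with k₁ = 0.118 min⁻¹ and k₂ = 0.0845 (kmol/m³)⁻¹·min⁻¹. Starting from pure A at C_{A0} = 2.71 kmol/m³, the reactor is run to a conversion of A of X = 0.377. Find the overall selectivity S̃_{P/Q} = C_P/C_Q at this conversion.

C_A = C_{A0}(1−X) = 1.688 kmol/m³.
Along a PFR/batch, dC_P/dC_A = −r_P/(r_P+r_Q) = −k₁/(k₁+k₂·C_A).
Integrating from C_{A0} to C_A: C_P = (0.118/0.0845)·ln[(0.118+0.0845·2.71)/(0.118+0.0845·1.69)] = 1.396·ln(0.3470/0.2607) = 0.3995 kmol/m³.
C_Q = (C_{A0}−C_A)−C_P = 0.6222 kmol/m³; S̃_{P/Q} = 0.3995/0.6222 = 0.642.

0.642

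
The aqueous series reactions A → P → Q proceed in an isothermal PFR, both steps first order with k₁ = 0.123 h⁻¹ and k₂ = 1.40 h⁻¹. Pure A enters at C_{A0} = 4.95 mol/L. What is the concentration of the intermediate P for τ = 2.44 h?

Solving the coupled first-order balances gives C_P(τ) = [k₁/(k₂−k₁)]·C_{A0}·(e^(−k₁τ) − e^(−k₂τ)).
e^(−k₁τ) = e^(−0.123×2.44) = e^(−0.3001) = 0.7407; e^(−k₂τ) = e^(−3.416) = 0.03284.
C_P = 0.123×4.95/(1.40−0.123) × (0.7407−0.03284) = 0.4768×0.7079 = 0.3375 mol/L.

0.338 mol/L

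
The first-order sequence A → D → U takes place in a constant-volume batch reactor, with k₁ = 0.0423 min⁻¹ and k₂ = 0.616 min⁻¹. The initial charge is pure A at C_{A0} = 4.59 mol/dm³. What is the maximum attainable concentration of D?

For a first-order series the maximum intermediate yield is C_{D,max}/C_{A0} = (k₁/k₂)^[k₂/(k₂−k₁)].
= (0.0423/0.616)^(0.616/(0.616−0.0423)) = (0.06867)^(1.074) = 0.05636.
C_{D,max} = 0.05636×4.59 = 0.259 mol/dm³.

0.259 mol/dm³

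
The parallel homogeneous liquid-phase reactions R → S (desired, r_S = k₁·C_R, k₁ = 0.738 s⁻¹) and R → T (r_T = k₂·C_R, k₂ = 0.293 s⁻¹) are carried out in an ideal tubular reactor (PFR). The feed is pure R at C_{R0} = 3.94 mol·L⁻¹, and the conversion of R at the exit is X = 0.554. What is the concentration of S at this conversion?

C_R = C_{R0}(1−X) = 1.757 mol·L⁻¹.
Both paths are first order in R, so the instantaneous fraction to S is constant: dC_S/d(−C_R) = k₁/(k₁+k₂) = 0.7158.
C_S = 0.7158·(C_{R0}−C_R) = 0.7158×2.183 = 1.56 mol·L⁻¹.

1.56 mol·L⁻¹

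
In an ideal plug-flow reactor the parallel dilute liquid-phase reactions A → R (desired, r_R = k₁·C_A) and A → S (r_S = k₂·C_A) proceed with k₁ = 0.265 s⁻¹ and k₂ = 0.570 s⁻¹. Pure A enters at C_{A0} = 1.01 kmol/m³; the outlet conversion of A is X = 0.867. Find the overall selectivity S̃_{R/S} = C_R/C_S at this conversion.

0.465

C_A = C_{A0}(1−X) = 0.1343 kmol/m³.
Both paths are first order in A, so the instantaneous fraction to R is constant: dC_R/d(−C_A) = k₁/(k₁+k₂) = 0.3174.
C_R = 0.3174·(C_{A0}−C_A) = 0.3174×0.8757 = 0.278 kmol/m³.
C_S = (C_{A0}−C_A)−C_R = 0.5978 kmol/m³; S̃_{R/S} = 0.2779/0.5978 = 0.465.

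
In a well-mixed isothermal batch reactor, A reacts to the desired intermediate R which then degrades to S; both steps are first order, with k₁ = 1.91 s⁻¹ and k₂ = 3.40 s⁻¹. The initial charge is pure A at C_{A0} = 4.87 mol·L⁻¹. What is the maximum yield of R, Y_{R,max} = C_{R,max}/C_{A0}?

0.268

Evaluating C_R at t_opt = ln(k₂/k₁)/(k₂−k₁) gives C_{R,max}/C_{A0} = (k₁/k₂)^[k₂/(k₂−k₁)].
= (1.91/3.40)^(3.40/(3.40−1.91)) = (0.5618)^(2.282) = 0.2682.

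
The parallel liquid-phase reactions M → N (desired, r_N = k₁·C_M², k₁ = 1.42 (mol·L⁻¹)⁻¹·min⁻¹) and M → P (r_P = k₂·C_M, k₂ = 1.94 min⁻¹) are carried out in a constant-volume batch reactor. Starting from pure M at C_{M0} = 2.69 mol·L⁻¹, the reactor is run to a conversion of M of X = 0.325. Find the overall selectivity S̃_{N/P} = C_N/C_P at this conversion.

C_M = C_{M0}(1−X) = 1.816 mol·L⁻¹.
Along a PFR/batch, dC_P/dC_M = −r_P/(r_N+r_P) = −k₂/(k₂+k₁·C_M).
Integrating from C_{M0} to C_M: C_P = (1.94/1.42)·ln[(1.94+1.42·2.69)/(1.94+1.42·1.82)] = 1.366·ln(5.760/4.518) = 0.3316 mol·L⁻¹.
Then C_N = (C_{M0}−C_M) − C_P = 0.8742 − 0.3316 = 0.5426 mol·L⁻¹.
S̃_{N/P} = C_N/C_P = 0.5426/0.3316 = 1.64.

1.64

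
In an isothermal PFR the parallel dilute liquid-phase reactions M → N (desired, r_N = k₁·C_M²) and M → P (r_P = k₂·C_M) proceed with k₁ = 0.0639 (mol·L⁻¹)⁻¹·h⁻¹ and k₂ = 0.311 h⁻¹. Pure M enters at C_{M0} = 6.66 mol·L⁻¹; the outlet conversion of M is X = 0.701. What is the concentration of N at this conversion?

C_M = C_{M0}(1−X) = 1.991 mol·L⁻¹.
Along a PFR/batch, dC_P/dC_M = −r_P/(r_N+r_P) = −k₂/(k₂+k₁·C_M).
Integrating from C_{M0} to C_M: C_P = (0.311/0.0639)·ln[(0.311+0.0639·6.66)/(0.311+0.0639·1.99)] = 4.867·ln(0.7366/0.4382) = 2.527 mol·L⁻¹.
Then C_N = (C_{M0}−C_M) − C_P = 4.669 − 2.527 = 2.142 mol·L⁻¹.

2.14 mol·L⁻¹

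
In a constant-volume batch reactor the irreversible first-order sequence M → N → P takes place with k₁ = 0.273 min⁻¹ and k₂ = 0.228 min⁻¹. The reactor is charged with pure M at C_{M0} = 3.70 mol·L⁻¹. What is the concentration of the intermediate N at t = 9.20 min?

The intermediate concentration in a first-order A→B→C sequence is C_N = k₁C_{M0}(e^(−k₁t) − e^(−k₂t))/(k₂−k₁).
e^(−k₁t) = e^(−0.273×9.20) = e^(−2.512) = 0.08114; e^(−k₂t) = e^(−2.098) = 0.1228.
C_N = 0.273×3.70/(0.228−0.273) × (0.08114−0.1228) = (-22.45)×(-0.04161) = 0.9341 mol·L⁻¹.

0.934 mol·L⁻¹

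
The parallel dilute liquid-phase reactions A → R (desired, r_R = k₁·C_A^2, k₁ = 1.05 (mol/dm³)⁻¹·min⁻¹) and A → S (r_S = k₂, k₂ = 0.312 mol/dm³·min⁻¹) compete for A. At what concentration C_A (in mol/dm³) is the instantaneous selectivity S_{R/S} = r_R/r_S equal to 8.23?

1.56 mol/dm³

S_{R/S} = (k₁/k₂)·C_A^2 ⇒ C_A = (S·k₂/k₁)^(0.5).
= (8.23×0.312/1.05)^(0.5) = (2.445)^(0.5) = 1.56 mol/dm³.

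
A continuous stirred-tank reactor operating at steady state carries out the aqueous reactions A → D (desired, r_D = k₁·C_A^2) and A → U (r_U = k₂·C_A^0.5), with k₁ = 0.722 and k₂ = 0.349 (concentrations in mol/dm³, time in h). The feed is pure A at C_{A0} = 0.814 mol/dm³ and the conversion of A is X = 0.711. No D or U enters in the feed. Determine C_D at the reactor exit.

0.111 mol/dm³

Exit C_A = C_{A0}(1−X) = 0.814×0.289 = 0.2352 mol/dm³.
Rates in a CSTR are evaluated at the outlet concentration: r_D = 0.722×0.2352^2 = 0.03996, r_U = 0.349×0.2352^0.5 = 0.1693.
Fraction of consumed A going to D: r_D/(r_D+r_U) = 0.1910.
C_D = 0.1910·C_{A0}·X = 0.1910×0.814×0.711 = 0.111 mol/dm³.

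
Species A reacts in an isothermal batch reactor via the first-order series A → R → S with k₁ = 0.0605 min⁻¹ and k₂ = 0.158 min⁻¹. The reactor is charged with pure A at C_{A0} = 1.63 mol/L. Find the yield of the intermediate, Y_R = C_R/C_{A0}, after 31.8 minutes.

0.0865

The intermediate concentration in a first-order A→B→C sequence is C_R = k₁C_{A0}(e^(−k₁t) − e^(−k₂t))/(k₂−k₁).
e^(−k₁t) = e^(−0.0605×31.8) = e^(−1.924) = 0.1460; e^(−k₂t) = e^(−5.024) = 0.006576.
C_R = 0.0605×1.63/(0.158−0.0605) × (0.1460−0.006576) = 1.011×0.1395 = 0.1411 mol/L.
Y_R = C_R/C_{A0} = 0.1411/1.63 = 0.0865.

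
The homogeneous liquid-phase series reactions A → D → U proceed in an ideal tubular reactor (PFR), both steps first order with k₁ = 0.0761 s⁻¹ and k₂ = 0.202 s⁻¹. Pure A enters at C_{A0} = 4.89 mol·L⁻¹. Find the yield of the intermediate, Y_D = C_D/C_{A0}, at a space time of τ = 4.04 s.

For first-order series with pure A initially, C_D(τ) = k₁C_{A0}/(k₂−k₁)·(e^(−k₁τ) − e^(−k₂τ)).
e^(−k₁τ) = e^(−0.0761×4.04) = e^(−0.3074) = 0.7353; e^(−k₂τ) = e^(−0.8161) = 0.4422.
C_D = 0.0761×4.89/(0.202−0.0761) × (0.7353−0.4422) = 2.956×0.2932 = 0.8665 mol·L⁻¹.
Y_D = C_D/C_{A0} = 0.8665/4.89 = 0.177.

0.177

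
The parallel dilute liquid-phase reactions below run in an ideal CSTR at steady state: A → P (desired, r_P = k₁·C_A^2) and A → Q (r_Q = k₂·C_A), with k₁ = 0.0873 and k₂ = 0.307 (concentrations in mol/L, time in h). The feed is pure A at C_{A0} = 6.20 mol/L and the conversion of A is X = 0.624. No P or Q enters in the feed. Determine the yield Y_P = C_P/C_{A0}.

Exit C_A = C_{A0}(1−X) = 6.20×0.376 = 2.331 mol/L.
A CSTR operates uniformly at the exit composition, giving r_P = 0.4744 and r_Q = 0.7157 (each k·C_A^n at C_A = 2.331).
Fraction of consumed A going to P: r_P/(r_P+r_Q) = 0.3986.
C_P = 0.3986·C_{A0}·X = 0.3986×6.20×0.624 = 1.54 mol/L; Y_P = C_P/C_{A0} = 0.249.

0.249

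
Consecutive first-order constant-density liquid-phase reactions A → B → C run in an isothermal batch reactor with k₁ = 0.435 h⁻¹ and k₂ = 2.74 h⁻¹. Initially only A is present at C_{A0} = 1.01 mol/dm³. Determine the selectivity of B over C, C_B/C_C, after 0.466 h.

1.24

For first-order series with pure A initially, C_B(t) = k₁C_{A0}/(k₂−k₁)·(e^(−k₁t) − e^(−k₂t)).
e^(−k₁t) = e^(−0.435×0.466) = e^(−0.2027) = 0.8165; e^(−k₂t) = e^(−1.277) = 0.2789.
C_B = 0.435×1.01/(2.74−0.435) × (0.8165−0.2789) = 0.1906×0.5376 = 0.1025 mol/dm³.
C_A = C_{A0}e^(−k₁t) = 0.8247 mol/dm³, so C_C = C_{A0}−C_A−C_B = 0.08285 mol/dm³; C_B/C_C = 1.24.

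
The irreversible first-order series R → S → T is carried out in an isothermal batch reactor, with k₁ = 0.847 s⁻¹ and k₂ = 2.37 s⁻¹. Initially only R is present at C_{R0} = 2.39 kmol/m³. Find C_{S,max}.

0.482 kmol/m³

Evaluating C_S at t_opt = ln(k₂/k₁)/(k₂−k₁) gives C_{S,max}/C_{R0} = (k₁/k₂)^[k₂/(k₂−k₁)].
= (0.847/2.37)^(2.37/(2.37−0.847)) = (0.3574)^(1.556) = 0.2017.
C_{S,max} = 0.2017×2.39 = 0.482 kmol/m³.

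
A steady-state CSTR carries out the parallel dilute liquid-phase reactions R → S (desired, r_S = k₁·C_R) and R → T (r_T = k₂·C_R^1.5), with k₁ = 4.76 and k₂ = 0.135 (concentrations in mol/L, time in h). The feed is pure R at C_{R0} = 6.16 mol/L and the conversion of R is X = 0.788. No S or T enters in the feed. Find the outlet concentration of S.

Exit C_R = C_{R0}(1−X) = 6.16×0.212 = 1.306 mol/L.
In a CSTR the entire volume is at exit conditions, so r_S = 4.76×1.306 = 6.216 and r_T = 0.135×1.306^1.5 = 0.2015.
Fraction of consumed R going to S: r_S/(r_S+r_T) = 0.9686.
C_S = 0.9686·C_{R0}·X = 0.9686×6.16×0.788 = 4.70 mol/L.

4.70 mol/L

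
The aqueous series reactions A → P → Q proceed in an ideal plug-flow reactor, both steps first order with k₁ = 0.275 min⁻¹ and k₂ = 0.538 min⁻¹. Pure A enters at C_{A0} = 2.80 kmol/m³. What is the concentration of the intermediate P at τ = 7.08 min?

0.353 kmol/m³

The intermediate concentration in a first-order A→B→C sequence is C_P = k₁C_{A0}(e^(−k₁τ) − e^(−k₂τ))/(k₂−k₁).
e^(−k₁τ) = e^(−0.275×7.08) = e^(−1.947) = 0.1427; e^(−k₂τ) = e^(−3.809) = 0.02217.
C_P = 0.275×2.80/(0.538−0.275) × (0.1427−0.02217) = 2.928×0.1205 = 0.3529 kmol/m³.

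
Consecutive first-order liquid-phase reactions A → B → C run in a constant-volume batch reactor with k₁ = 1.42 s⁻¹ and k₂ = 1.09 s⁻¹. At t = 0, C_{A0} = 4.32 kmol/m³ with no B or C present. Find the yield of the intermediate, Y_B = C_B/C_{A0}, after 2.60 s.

For first-order series with pure A initially, C_B(t) = k₁C_{A0}/(k₂−k₁)·(e^(−k₁t) − e^(−k₂t)).
e^(−k₁t) = e^(−1.42×2.60) = e^(−3.692) = 0.02492; e^(−k₂t) = e^(−2.834) = 0.05878.
C_B = 1.42×4.32/(1.09−1.42) × (0.02492−0.05878) = (-18.59)×(-0.03386) = 0.6293 kmol/m³.
Y_B = C_B/C_{A0} = 0.6293/4.32 = 0.146.

0.146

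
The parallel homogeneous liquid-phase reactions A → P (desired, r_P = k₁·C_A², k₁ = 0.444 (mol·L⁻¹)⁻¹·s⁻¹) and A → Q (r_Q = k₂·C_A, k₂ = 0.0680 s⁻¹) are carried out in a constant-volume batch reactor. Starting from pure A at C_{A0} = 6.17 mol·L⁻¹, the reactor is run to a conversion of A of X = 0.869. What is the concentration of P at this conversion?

5.07 mol·L⁻¹

C_A = C_{A0}(1−X) = 0.8083 mol·L⁻¹.
Along a PFR/batch, dC_Q/dC_A = −r_Q/(r_P+r_Q) = −k₂/(k₂+k₁·C_A).
Integrating from C_{A0} to C_A: C_Q = (0.0680/0.444)·ln[(0.0680+0.444·6.17)/(0.0680+0.444·0.808)] = 0.1532·ln(2.807/0.4269) = 0.2885 mol·L⁻¹.
Then C_P = (C_{A0}−C_A) − C_Q = 5.362 − 0.2885 = 5.073 mol·L⁻¹.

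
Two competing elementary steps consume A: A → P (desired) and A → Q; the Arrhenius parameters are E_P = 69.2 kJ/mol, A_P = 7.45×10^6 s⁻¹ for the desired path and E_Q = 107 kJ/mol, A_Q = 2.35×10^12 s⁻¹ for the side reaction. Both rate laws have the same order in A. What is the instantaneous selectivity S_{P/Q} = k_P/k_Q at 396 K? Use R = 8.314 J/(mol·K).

Since both paths have the same order in A, the concentration cancels and S_{P/Q} = k_P/k_Q = (A_P/A_Q)·exp[(E_Q−E_P)/(RT)].
(E_Q−E_P)/(RT) = (107−69.2)×10³/(8.314×396) = 37800/3292 = 11.48.
k_P/k_Q = (7.45×10^6/2.35×10^12)·exp(11.48) = 3.170×10^-6 × 96875 = 0.307.

0.307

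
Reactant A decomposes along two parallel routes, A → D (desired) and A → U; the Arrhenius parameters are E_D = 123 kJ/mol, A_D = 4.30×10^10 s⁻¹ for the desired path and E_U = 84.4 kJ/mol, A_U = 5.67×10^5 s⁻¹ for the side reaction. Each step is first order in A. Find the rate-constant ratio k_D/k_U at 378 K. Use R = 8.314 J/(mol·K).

0.351

With equal orders, S_{D/U} = k_D/k_U = (A_D/A_U)·exp[(E_U−E_D)/(RT)].
(E_U−E_D)/(RT) = (84.4−123)×10³/(8.314×378) = -38600/3143 = -12.28.
k_D/k_U = (4.30×10^10/5.67×10^5)·exp(-12.28) = 75838 × 4.632×10^-6 = 0.351.
Since E_D > E_U, raising the temperature improves selectivity toward D.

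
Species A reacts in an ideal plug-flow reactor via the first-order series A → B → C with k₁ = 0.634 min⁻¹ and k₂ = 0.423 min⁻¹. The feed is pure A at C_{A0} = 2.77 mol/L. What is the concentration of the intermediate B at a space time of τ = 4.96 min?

For first-order series with pure A initially, C_B(τ) = k₁C_{A0}/(k₂−k₁)·(e^(−k₁τ) − e^(−k₂τ)).
e^(−k₁τ) = e^(−0.634×4.96) = e^(−3.145) = 0.04308; e^(−k₂τ) = e^(−2.098) = 0.1227.
C_B = 0.634×2.77/(0.423−0.634) × (0.04308−0.1227) = (-8.323)×(-0.07961) = 0.6626 mol/L.

0.663 mol/L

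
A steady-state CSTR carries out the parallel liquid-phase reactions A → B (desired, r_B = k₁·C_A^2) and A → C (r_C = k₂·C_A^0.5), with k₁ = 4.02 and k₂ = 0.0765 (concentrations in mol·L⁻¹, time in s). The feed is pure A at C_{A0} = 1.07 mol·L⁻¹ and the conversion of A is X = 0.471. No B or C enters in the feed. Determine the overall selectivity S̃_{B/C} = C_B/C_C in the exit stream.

22.4

Exit C_A = C_{A0}(1−X) = 1.07×0.529 = 0.5660 mol·L⁻¹.
Rates in a CSTR are evaluated at the outlet concentration: r_B = 4.02×0.5660^2 = 1.288, r_C = 0.0765×0.5660^0.5 = 0.05755.
Overall selectivity = C_B/C_C = r_Bτ/(r_Cτ) = r_B/r_C = 22.4.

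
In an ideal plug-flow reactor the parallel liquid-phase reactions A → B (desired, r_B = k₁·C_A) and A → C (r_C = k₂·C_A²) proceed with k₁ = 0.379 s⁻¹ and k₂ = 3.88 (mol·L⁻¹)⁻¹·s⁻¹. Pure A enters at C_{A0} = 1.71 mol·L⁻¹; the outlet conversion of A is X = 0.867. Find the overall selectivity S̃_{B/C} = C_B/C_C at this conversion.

C_A = C_{A0}(1−X) = 0.2274 mol·L⁻¹.
Along a PFR/batch, dC_B/dC_A = −r_B/(r_B+r_C) = −k₁/(k₁+k₂·C_A).
Integrating from C_{A0} to C_A: C_B = (0.379/3.88)·ln[(0.379+3.88·1.71)/(0.379+3.88·0.227)] = 0.09768·ln(7.014/1.261) = 0.1676 mol·L⁻¹.
C_C = (C_{A0}−C_A)−C_B = 1.315 mol·L⁻¹; S̃_{B/C} = 0.1676/1.315 = 0.127.

0.127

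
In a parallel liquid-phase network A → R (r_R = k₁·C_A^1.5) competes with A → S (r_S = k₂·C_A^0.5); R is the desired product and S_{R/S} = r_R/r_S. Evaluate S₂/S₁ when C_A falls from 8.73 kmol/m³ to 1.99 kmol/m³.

0.228

S_{R/S} = (k₁/k₂)·C_A, so S₂/S₁ = (C_{A,2}/C_{A,1}).
= 1.99/8.73 = 0.228.
Selectivity toward R falls as C_A falls — high-concentration operation is favoured.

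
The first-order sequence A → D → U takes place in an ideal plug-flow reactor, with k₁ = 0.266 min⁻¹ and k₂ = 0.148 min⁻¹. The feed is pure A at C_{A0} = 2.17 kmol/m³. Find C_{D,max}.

Evaluating C_D at τ_opt = ln(k₂/k₁)/(k₂−k₁) gives C_{D,max}/C_{A0} = (k₁/k₂)^[k₂/(k₂−k₁)].
= (0.266/0.148)^(0.148/(0.148−0.266)) = (1.797)^(-1.254) = 0.4793.
C_{D,max} = 0.4793×2.17 = 1.04 kmol/m³.

1.04 kmol/m³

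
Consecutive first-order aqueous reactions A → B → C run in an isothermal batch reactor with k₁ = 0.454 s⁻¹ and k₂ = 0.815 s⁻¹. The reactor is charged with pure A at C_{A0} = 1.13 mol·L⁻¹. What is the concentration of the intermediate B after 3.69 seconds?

Solving the coupled first-order balances gives C_B(t) = [k₁/(k₂−k₁)]·C_{A0}·(e^(−k₁t) − e^(−k₂t)).
e^(−k₁t) = e^(−0.454×3.69) = e^(−1.675) = 0.1873; e^(−k₂t) = e^(−3.007) = 0.04942.
C_B = 0.454×1.13/(0.815−0.454) × (0.1873−0.04942) = 1.421×0.1378 = 0.1959 mol·L⁻¹.

0.196 mol·L⁻¹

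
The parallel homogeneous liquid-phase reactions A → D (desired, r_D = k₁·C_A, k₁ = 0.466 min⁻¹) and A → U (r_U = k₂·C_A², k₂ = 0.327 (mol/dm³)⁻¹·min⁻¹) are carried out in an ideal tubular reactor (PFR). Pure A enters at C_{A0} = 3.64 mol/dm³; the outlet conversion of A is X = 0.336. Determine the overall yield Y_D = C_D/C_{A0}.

0.108

C_A = C_{A0}(1−X) = 2.417 mol/dm³.
Along a PFR/batch, dC_D/dC_A = −r_D/(r_D+r_U) = −k₁/(k₁+k₂·C_A).
Integrating from C_{A0} to C_A: C_D = (0.466/0.327)·ln[(0.466+0.327·3.64)/(0.466+0.327·2.42)] = 1.425·ln(1.656/1.256) = 0.3938 mol/dm³.
Y_D = C_D/C_{A0} = 0.3938/3.64 = 0.108.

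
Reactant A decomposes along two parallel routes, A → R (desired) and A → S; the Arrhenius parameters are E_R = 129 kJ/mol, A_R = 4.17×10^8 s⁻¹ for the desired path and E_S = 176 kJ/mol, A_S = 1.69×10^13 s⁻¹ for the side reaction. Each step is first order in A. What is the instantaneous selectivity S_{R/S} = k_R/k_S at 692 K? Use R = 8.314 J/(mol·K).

Since both paths have the same order in A, the concentration cancels and S_{R/S} = k_R/k_S = (A_R/A_S)·exp[(E_S−E_R)/(RT)].
(E_S−E_R)/(RT) = (176−129)×10³/(8.314×692) = 47000/5753 = 8.169.
k_R/k_S = (4.17×10^8/1.69×10^13)·exp(8.169) = 2.467×10^-5 × 3531 = 0.0871.

0.0871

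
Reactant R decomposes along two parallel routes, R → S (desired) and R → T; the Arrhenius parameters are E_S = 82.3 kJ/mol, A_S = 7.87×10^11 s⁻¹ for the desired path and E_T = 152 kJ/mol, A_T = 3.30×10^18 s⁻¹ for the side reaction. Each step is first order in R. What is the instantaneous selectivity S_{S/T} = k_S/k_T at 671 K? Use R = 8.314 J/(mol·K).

k_S/k_T = (A_S/A_T)·exp[−(E_S−E_T)/(RT)] = (A_S/A_T)·exp[(E_T−E_S)/(RT)].
(E_T−E_S)/(RT) = (152−82.3)×10³/(8.314×671) = 69700/5579 = 12.49.
k_S/k_T = (7.87×10^11/3.30×10^18)·exp(12.49) = 2.385×10^-7 × 2.667×10^5 = 0.0636.
Since E_S < E_T, lowering the temperature improves selectivity toward S.

0.0636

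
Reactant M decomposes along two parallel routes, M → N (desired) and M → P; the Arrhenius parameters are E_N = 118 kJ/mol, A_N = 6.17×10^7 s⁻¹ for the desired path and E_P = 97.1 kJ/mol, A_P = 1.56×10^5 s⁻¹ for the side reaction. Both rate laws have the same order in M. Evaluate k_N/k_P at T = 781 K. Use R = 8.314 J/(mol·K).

15.8

k_N/k_P = (A_N/A_P)·exp[−(E_N−E_P)/(RT)] = (A_N/A_P)·exp[(E_P−E_N)/(RT)].
(E_P−E_N)/(RT) = (97.1−118)×10³/(8.314×781) = -20900/6493 = -3.219.
k_N/k_P = (6.17×10^7/1.56×10^5)·exp(-3.219) = 395.5 × 0.04001 = 15.8.
Since E_N > E_P, raising the temperature improves selectivity toward N.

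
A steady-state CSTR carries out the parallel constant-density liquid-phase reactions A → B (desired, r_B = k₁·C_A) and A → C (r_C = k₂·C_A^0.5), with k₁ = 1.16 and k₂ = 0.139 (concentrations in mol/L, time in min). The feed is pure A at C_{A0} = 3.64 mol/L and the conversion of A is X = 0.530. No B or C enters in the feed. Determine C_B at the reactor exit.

Exit C_A = C_{A0}(1−X) = 3.64×0.470 = 1.711 mol/L.
In a CSTR the entire volume is at exit conditions, so r_B = 1.16×1.711 = 1.985 and r_C = 0.139×1.711^0.5 = 0.1818.
Fraction of consumed A going to B: r_B/(r_B+r_C) = 0.9161.
C_B = 0.9161·C_{A0}·X = 0.9161×3.64×0.530 = 1.77 mol/L.

1.77 mol/L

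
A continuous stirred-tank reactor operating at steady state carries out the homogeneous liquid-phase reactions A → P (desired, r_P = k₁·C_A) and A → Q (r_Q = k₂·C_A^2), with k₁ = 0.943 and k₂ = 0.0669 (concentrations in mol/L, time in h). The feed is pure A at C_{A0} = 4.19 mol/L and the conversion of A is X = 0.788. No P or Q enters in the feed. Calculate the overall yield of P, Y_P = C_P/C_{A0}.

0.741

Exit C_A = C_{A0}(1−X) = 4.19×0.212 = 0.8883 mol/L.
Rates in a CSTR are evaluated at the outlet concentration: r_P = 0.943×0.8883 = 0.8376, r_Q = 0.0669×0.8883^2 = 0.05279.
Fraction of consumed A going to P: r_P/(r_P+r_Q) = 0.9407.
C_P = 0.9407·C_{A0}·X = 0.9407×4.19×0.788 = 3.11 mol/L; Y_P = C_P/C_{A0} = 0.741.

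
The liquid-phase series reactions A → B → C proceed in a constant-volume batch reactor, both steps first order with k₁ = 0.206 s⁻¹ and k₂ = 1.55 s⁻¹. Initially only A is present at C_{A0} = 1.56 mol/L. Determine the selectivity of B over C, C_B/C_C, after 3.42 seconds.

Solving the coupled first-order balances gives C_B(t) = [k₁/(k₂−k₁)]·C_{A0}·(e^(−k₁t) − e^(−k₂t)).
e^(−k₁t) = e^(−0.206×3.42) = e^(−0.7045) = 0.4943; e^(−k₂t) = e^(−5.301) = 0.004987.
C_B = 0.206×1.56/(1.55−0.206) × (0.4943−0.004987) = 0.2391×0.4894 = 0.1170 mol/L.
C_A = C_{A0}e^(−k₁t) = 0.7712 mol/L, so C_C = C_{A0}−C_A−C_B = 0.6718 mol/L; C_B/C_C = 0.174.

0.174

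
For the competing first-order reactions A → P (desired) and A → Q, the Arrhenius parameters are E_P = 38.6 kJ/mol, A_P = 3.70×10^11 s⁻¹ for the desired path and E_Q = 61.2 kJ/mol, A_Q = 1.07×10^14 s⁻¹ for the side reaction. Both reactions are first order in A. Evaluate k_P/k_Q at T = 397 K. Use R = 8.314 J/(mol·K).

Since both paths have the same order in A, the concentration cancels and S_{P/Q} = k_P/k_Q = (A_P/A_Q)·exp[(E_Q−E_P)/(RT)].
(E_Q−E_P)/(RT) = (61.2−38.6)×10³/(8.314×397) = 22600/3301 = 6.847.
k_P/k_Q = (3.70×10^11/1.07×10^14)·exp(6.847) = 0.003458 × 941.2 = 3.25.
Since E_P < E_Q, lowering the temperature improves selectivity toward P.

3.25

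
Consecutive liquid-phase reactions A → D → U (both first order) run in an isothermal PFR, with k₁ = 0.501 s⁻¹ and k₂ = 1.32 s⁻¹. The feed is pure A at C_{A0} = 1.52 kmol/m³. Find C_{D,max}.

Evaluating C_D at τ_opt = ln(k₂/k₁)/(k₂−k₁) gives C_{D,max}/C_{A0} = (k₁/k₂)^[k₂/(k₂−k₁)].
= (0.501/1.32)^(1.32/(1.32−0.501)) = (0.3795)^(1.612) = 0.2098.
C_{D,max} = 0.2098×1.52 = 0.319 kmol/m³.

0.319 kmol/m³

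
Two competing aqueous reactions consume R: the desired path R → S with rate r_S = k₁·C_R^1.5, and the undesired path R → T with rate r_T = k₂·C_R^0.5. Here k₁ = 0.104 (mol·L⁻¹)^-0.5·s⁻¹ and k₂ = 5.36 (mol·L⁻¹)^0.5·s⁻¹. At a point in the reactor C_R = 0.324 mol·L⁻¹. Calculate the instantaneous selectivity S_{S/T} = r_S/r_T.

0.00629

S_{S/T} = r_S/r_T = (k₁·C_R^1.5)/(k₂·C_R^0.5) = (k₁/k₂)·C_R.
= (0.104×0.3240^1.5) / (5.36×0.3240^0.5) = 0.01918/3.051 = 0.00629.
Since the desired path is higher order in R, keeping C_R high (PFR or concentrated feed) favours S.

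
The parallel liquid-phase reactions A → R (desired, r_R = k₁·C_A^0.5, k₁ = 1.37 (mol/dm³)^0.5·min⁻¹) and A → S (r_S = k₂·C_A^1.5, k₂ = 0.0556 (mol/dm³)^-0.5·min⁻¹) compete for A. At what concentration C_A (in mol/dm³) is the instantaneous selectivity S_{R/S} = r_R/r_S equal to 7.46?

3.30 mol/dm³

S_{R/S} = (k₁/k₂)·C_A⁻¹ ⇒ C_A = (S·k₂/k₁)^(-1).
= (7.46×0.0556/1.37)^(-1) = (0.3028)^(-1) = 3.30 mol/dm³.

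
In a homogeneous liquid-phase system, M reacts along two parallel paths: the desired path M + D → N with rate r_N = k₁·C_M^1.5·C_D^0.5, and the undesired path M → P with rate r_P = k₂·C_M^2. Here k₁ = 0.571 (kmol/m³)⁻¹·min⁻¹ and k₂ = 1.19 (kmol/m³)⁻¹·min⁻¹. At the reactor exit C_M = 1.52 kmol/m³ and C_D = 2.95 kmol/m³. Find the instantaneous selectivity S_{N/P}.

0.668

S_{N/P} = r_N/r_P = (k₁·C_M^1.5·C_D^0.5)/(k₂·C_M^2) = (k₁/k₂)·C_M^-0.5·C_D^0.5.
= (0.571×1.520^1.5×2.950^0.5) / (1.19×1.520^2) = 1.838/2.749 = 0.668.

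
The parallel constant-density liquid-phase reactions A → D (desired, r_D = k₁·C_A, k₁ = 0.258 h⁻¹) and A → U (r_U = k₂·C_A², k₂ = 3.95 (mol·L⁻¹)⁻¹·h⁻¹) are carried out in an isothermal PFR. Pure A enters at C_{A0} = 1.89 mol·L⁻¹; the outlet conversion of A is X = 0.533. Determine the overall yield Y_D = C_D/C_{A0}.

0.0250

C_A = C_{A0}(1−X) = 0.8826 mol·L⁻¹.
Along a PFR/batch, dC_D/dC_A = −r_D/(r_D+r_U) = −k₁/(k₁+k₂·C_A).
Integrating from C_{A0} to C_A: C_D = (0.258/3.95)·ln[(0.258+3.95·1.89)/(0.258+3.95·0.883)] = 0.06532·ln(7.723/3.744) = 0.04729 mol·L⁻¹.
Y_D = C_D/C_{A0} = 0.04729/1.89 = 0.0250.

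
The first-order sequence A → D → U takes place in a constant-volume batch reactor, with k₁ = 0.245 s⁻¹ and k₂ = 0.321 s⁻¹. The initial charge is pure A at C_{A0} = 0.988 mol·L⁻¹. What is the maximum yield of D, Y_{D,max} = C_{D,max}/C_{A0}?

For a first-order series the maximum intermediate yield is C_{D,max}/C_{A0} = (k₁/k₂)^[k₂/(k₂−k₁)].
= (0.245/0.321)^(0.321/(0.321−0.245)) = (0.7632)^(4.224) = 0.3194.

0.319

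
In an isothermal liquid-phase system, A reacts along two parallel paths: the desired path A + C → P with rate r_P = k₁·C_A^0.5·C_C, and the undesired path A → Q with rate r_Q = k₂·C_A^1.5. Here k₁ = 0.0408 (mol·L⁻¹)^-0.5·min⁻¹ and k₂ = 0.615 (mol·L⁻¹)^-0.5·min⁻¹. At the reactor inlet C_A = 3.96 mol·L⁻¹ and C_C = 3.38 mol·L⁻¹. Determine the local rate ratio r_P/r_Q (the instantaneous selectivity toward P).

S_{P/Q} = r_P/r_Q = (k₁·C_A^0.5·C_C)/(k₂·C_A^1.5) = (k₁/k₂)·C_A⁻¹·C_C.
= (0.0408×3.960^0.5×3.380) / (0.615×3.960^1.5) = 0.2744/4.846 = 0.0566.
The undesired path is higher order in A, so low C_A (CSTR or dilute feed) favours P.

0.0566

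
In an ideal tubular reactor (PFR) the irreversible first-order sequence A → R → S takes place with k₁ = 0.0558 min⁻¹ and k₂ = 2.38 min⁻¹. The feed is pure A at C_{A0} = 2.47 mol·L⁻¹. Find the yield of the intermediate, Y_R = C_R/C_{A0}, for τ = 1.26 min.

The intermediate concentration in a first-order A→B→C sequence is C_R = k₁C_{A0}(e^(−k₁τ) − e^(−k₂τ))/(k₂−k₁).
e^(−k₁τ) = e^(−0.0558×1.26) = e^(−0.07031) = 0.9321; e^(−k₂τ) = e^(−2.999) = 0.04985.
C_R = 0.0558×2.47/(2.38−0.0558) × (0.9321−0.04985) = 0.05930×0.8823 = 0.05232 mol·L⁻¹.
Y_R = C_R/C_{A0} = 0.05232/2.47 = 0.0212.

0.0212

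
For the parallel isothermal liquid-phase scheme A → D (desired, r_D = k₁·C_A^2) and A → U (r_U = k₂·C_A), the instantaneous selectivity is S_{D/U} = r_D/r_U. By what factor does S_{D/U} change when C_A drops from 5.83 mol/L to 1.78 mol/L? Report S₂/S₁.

0.305

S_{D/U} = (k₁/k₂)·C_A, so S₂/S₁ = (C_{A,2}/C_{A,1}).
= 1.78/5.83 = 0.305.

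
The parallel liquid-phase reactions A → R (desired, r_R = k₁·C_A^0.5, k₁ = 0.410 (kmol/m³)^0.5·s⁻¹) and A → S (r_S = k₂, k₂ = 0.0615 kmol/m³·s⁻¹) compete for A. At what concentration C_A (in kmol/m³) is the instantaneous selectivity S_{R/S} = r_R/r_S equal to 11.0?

S_{R/S} = (k₁/k₂)·C_A^0.5 ⇒ C_A = (S·k₂/k₁)^(2).
= (11.0×0.0615/0.410)^(2) = (1.650)^(2) = 2.72 kmol/m³.

2.72 kmol/m³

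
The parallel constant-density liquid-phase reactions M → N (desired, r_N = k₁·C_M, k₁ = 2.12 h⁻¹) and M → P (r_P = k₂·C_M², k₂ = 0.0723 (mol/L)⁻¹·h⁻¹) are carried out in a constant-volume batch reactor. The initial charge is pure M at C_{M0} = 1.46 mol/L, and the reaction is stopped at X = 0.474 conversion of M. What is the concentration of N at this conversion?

C_M = C_{M0}(1−X) = 0.7680 mol/L.
Along a PFR/batch, dC_N/dC_M = −r_N/(r_N+r_P) = −k₁/(k₁+k₂·C_M).
Integrating from C_{M0} to C_M: C_N = (2.12/0.0723)·ln[(2.12+0.0723·1.46)/(2.12+0.0723·0.768)] = 29.32·ln(2.226/2.176) = 0.6667 mol/L.

0.667 mol/L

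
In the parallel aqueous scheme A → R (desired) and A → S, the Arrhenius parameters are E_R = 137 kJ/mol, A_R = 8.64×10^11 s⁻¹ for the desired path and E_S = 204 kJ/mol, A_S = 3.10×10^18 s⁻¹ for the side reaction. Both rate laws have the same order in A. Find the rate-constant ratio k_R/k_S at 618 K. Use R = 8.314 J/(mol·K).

0.128

k_R/k_S = (A_R/A_S)·exp[−(E_R−E_S)/(RT)] = (A_R/A_S)·exp[(E_S−E_R)/(RT)].
(E_S−E_R)/(RT) = (204−137)×10³/(8.314×618) = 67000/5138 = 13.04.
k_R/k_S = (8.64×10^11/3.10×10^18)·exp(13.04) = 2.787×10^-7 × 4.605×10^5 = 0.128.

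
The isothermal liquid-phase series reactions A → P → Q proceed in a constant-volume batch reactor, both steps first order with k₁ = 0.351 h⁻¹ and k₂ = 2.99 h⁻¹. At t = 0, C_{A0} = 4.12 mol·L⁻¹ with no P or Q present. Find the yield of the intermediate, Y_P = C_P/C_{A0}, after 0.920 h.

For first-order series with pure A initially, C_P(t) = k₁C_{A0}/(k₂−k₁)·(e^(−k₁t) − e^(−k₂t)).
e^(−k₁t) = e^(−0.351×0.920) = e^(−0.3229) = 0.7240; e^(−k₂t) = e^(−2.751) = 0.06388.
C_P = 0.351×4.12/(2.99−0.351) × (0.7240−0.06388) = 0.5480×0.6602 = 0.3618 mol·L⁻¹.
Y_P = C_P/C_{A0} = 0.3618/4.12 = 0.0878.

0.0878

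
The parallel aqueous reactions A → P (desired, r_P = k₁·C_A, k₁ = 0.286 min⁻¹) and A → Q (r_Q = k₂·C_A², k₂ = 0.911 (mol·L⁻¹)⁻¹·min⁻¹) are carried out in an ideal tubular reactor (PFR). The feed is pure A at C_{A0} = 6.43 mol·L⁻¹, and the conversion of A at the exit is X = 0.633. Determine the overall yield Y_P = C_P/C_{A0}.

0.0452

C_A = C_{A0}(1−X) = 2.360 mol·L⁻¹.
Along a PFR/batch, dC_P/dC_A = −r_P/(r_P+r_Q) = −k₁/(k₁+k₂·C_A).
Integrating from C_{A0} to C_A: C_P = (0.286/0.911)·ln[(0.286+0.911·6.43)/(0.286+0.911·2.36)] = 0.3139·ln(6.144/2.436) = 0.2904 mol·L⁻¹.
Y_P = C_P/C_{A0} = 0.2904/6.43 = 0.0452.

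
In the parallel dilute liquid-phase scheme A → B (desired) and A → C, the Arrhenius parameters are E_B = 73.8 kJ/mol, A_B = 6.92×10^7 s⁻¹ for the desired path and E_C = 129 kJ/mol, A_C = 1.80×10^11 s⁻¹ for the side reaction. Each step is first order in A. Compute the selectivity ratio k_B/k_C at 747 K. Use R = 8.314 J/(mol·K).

2.79

k_B/k_C = (A_B/A_C)·exp[−(E_B−E_C)/(RT)] = (A_B/A_C)·exp[(E_C−E_B)/(RT)].
(E_C−E_B)/(RT) = (129−73.8)×10³/(8.314×747) = 55200/6211 = 8.888.
k_B/k_C = (6.92×10^7/1.80×10^11)·exp(8.888) = 3.844×10^-4 × 7245 = 2.79.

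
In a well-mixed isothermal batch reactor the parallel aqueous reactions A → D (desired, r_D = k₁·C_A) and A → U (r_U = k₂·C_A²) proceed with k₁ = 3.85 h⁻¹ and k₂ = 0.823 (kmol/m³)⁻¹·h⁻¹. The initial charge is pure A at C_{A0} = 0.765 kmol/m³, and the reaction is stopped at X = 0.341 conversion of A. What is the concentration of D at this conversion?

C_A = C_{A0}(1−X) = 0.5041 kmol/m³.
Along a PFR/batch, dC_D/dC_A = −r_D/(r_D+r_U) = −k₁/(k₁+k₂·C_A).
Integrating from C_{A0} to C_A: C_D = (3.85/0.823)·ln[(3.85+0.823·0.765)/(3.85+0.823·0.504)] = 4.678·ln(4.480/4.265) = 0.2298 kmol/m³.

0.230 kmol/m³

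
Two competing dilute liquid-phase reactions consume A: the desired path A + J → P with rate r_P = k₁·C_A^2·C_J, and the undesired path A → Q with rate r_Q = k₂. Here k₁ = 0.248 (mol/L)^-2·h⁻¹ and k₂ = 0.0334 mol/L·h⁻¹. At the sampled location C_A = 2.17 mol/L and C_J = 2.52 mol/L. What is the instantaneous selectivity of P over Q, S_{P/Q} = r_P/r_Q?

S_{P/Q} = r_P/r_Q = (k₁·C_A^2·C_J)/(k₂) = (k₁/k₂)·C_A^2·C_J.
= (0.248×2.170^2×2.520) / (0.0334) = 2.943/0.03340 = 88.1.
Since the desired path is higher order in A, keeping C_A high (PFR or concentrated feed) favours P.

88.1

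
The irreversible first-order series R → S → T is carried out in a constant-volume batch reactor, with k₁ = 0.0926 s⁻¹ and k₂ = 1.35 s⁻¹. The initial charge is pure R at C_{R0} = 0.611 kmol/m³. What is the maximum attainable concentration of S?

0.0344 kmol/m³

At the optimum, C_{S,max}/C_{R0} = (k₁/k₂)^[k₂/(k₂−k₁)].
= (0.0926/1.35)^(1.35/(1.35−0.0926)) = (0.06859)^(1.074) = 0.05631.
C_{S,max} = 0.05631×0.611 = 0.0344 kmol/m³.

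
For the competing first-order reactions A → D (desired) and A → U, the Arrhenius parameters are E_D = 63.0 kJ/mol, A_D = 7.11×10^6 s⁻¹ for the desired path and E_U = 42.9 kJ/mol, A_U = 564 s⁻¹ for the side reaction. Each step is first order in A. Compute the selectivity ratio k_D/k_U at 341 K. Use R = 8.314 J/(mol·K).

10.5

With equal orders, S_{D/U} = k_D/k_U = (A_D/A_U)·exp[(E_U−E_D)/(RT)].
(E_U−E_D)/(RT) = (42.9−63.0)×10³/(8.314×341) = -20100/2835 = -7.090.
k_D/k_U = (7.11×10^6/564)·exp(-7.090) = 12606 × 8.336×10^-4 = 10.5.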